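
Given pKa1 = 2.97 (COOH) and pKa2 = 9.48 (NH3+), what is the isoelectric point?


pI = (pKa1 + pKa2) / 2
pI = (2.97 + 9.48) / 2
pI = 6.225

6.225


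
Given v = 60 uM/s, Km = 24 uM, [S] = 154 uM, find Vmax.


Vmax = v * (Km + [S]) / [S]
Vmax = 60 * (24 + 154) / 154
Vmax = 69.3506 uM/s

69.3506 uM/s


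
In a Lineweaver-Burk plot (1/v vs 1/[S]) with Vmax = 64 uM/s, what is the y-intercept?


y-intercept = 1/Vmax
= 1/64
= 0.0156 s/uM

0.0156 s/uM


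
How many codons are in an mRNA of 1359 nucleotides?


codons = nucleotides / 3
codons = 1359 / 3 = 453

453


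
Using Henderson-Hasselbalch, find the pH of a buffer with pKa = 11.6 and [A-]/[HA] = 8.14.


pH = pKa + log10([A-]/[HA])
pH = 11.6 + log10(8.14)
pH = 12.5106

12.5106


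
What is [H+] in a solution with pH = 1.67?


[H+] = 10^(-pH)
[H+] = 10^(-1.67)
[H+] = 0.0214 M

0.0214 M


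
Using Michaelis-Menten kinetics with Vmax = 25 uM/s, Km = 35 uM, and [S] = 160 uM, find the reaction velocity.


v = Vmax * [S] / (Km + [S])
v = 25 * 160 / (35 + 160)
v = 20.5128 uM/s

20.5128 uM/s


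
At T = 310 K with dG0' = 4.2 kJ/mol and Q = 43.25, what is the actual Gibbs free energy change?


dG = dG0' + RT * ln(Q) / 1000
dG = 4.2 + 8.314 * 310 * ln(43.25) / 1000
dG = 13.9088 kJ/mol

13.9088 kJ/mol


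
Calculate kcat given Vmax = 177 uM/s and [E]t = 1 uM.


kcat = Vmax / [E]t
kcat = 177 / 1
kcat = 177.0 s^-1

177.0 s^-1


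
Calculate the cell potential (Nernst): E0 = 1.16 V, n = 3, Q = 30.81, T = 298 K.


E = E0 - (RT/nF) * ln(Q)
E = 1.16 - (8.314 * 298 / (3 * 96485)) * ln(30.81)
E = 1.1307 V

1.1307 V


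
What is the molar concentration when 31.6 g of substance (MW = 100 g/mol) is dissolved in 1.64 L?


C = (mass / MW) / volume
C = (31.6 / 100) / 1.64
C = 0.1927 M

0.1927 M


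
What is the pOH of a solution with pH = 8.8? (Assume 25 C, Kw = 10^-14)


pOH = 14 - pH
pOH = 14 - 8.8
pOH = 5.2

5.2


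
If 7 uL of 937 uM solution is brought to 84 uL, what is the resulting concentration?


C2 = C1 * V1 / V2
C2 = 937 * 7 / 84
C2 = 78.0833 uM

78.0833 uM


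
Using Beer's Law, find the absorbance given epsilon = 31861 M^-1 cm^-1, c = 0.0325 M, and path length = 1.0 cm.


A = epsilon * c * l
A = 31861 * 0.0325 * 1.0
A = 1035.4825

1035.4825


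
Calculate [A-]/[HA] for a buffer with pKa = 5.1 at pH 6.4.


[A-]/[HA] = 10^(pH - pKa)
= 10^(6.4 - 5.1)
= 19.9526

19.9526


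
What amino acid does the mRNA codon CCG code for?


Standard genetic code lookup.
Codon CCG -> Pro

Pro


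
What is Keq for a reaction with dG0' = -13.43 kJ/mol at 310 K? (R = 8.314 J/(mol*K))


Keq = exp(-dG0 * 1000 / (R * T))
Keq = exp(-(-13.43) * 1000 / (8.314 * 310))
Keq = 183.2404

183.2404


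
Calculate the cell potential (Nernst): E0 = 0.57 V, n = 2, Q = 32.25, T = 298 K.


E = E0 - (RT/nF) * ln(Q)
E = 0.57 - (8.314 * 298 / (2 * 96485)) * ln(32.25)
E = 0.5254 V

0.5254 V


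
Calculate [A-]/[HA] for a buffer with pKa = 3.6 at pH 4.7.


[A-]/[HA] = 10^(pH - pKa)
= 10^(4.7 - 3.6)
= 12.5893

12.5893


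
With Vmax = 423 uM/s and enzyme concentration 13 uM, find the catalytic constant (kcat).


kcat = Vmax / [E]t
kcat = 423 / 13
kcat = 32.5385 s^-1

32.5385 s^-1


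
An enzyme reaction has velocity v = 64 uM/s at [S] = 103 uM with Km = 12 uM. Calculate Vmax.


Vmax = v * (Km + [S]) / [S]
Vmax = 64 * (12 + 103) / 103
Vmax = 71.4563 uM/s

71.4563 uM/s


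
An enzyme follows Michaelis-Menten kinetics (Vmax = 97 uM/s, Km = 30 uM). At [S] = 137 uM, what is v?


v = Vmax * [S] / (Km + [S])
v = 97 * 137 / (30 + 137)
v = 79.5749 uM/s

79.5749 uM/s


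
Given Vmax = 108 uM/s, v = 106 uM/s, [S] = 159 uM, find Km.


Km = [S] * (Vmax - v) / v
Km = 159 * (108 - 106) / 106
Km = 3.0 uM

3.0 uM


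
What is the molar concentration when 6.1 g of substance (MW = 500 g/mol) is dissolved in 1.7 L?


C = (mass / MW) / volume
C = (6.1 / 500) / 1.7
C = 0.0072 M

0.0072 M


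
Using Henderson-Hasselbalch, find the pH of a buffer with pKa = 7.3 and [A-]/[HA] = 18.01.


pH = pKa + log10([A-]/[HA])
pH = 7.3 + log10(18.01)
pH = 8.5555

8.5555


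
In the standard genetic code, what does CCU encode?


Standard genetic code lookup.
Codon CCU -> Pro

Pro


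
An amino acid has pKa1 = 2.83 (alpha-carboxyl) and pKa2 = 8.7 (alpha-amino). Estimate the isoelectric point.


pI = (pKa1 + pKa2) / 2
pI = (2.83 + 8.7) / 2
pI = 5.765

5.765


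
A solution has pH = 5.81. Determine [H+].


[H+] = 10^(-pH)
[H+] = 10^(-5.81)
[H+] = 1.549e-06 M

1.549e-06 M


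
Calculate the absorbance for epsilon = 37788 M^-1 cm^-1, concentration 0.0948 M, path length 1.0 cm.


A = epsilon * c * l
A = 37788 * 0.0948 * 1.0
A = 3582.3024

3582.3024


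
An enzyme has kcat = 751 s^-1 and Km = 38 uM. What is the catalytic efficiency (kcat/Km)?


Catalytic efficiency = kcat / Km
= 751 / 38
= 19.7632 uM^-1*s^-1

19.7632 uM^-1*s^-1


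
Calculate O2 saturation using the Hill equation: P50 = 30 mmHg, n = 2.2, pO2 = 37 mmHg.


Y = pO2^n / (P50^n + pO2^n)
Y = 37^2.2 / (30^2.2 + 37^2.2)
Y = 61.33%

61.33%


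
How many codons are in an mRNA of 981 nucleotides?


codons = nucleotides / 3
codons = 981 / 3 = 327

327


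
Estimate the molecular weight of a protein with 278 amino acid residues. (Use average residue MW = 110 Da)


MW = n_residues * 110 Da
MW = 278 * 110
MW = 30580 Da

30580 Da


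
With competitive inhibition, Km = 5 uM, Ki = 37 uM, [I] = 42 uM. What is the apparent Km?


Km_app = Km * (1 + [I]/Ki)
Km_app = 5 * (1 + 42/37)
Km_app = 10.6757 uM

10.6757 uM


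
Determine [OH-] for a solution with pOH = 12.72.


[OH-] = 10^(-pOH)
[OH-] = 10^(-12.72)
[OH-] = 1.905e-13 M

1.905e-13 M


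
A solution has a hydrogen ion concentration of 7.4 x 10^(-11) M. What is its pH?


pH = -log10([H+])
pH = -log10(7.4 x 10^(-11))
pH = 10.1308

10.1308


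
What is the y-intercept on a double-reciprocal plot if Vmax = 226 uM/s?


y-intercept = 1/Vmax
= 1/226
= 0.0044 s/uM

0.0044 s/uM


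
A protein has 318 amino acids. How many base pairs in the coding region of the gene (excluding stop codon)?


Each amino acid = 1 codon = 3 bp
bp = 318 * 3 = 954 bp

954 bp


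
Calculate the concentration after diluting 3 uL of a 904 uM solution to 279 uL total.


C2 = C1 * V1 / V2
C2 = 904 * 3 / 279
C2 = 9.7204 uM

9.7204 uM


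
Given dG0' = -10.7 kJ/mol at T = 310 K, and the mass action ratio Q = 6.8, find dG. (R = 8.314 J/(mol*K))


dG = dG0' + RT * ln(Q) / 1000
dG = -10.7 + 8.314 * 310 * ln(6.8) / 1000
dG = -5.7594 kJ/mol

-5.7594 kJ/mol


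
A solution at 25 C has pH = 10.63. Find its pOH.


pOH = 14 - pH
pOH = 14 - 10.63
pOH = 3.37

3.37


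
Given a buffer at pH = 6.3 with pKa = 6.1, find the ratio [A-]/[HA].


[A-]/[HA] = 10^(pH - pKa)
= 10^(6.3 - 6.1)
= 1.5849

1.5849


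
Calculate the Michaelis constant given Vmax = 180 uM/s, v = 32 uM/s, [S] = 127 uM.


Km = [S] * (Vmax - v) / v
Km = 127 * (180 - 32) / 32
Km = 587.375 uM

587.375 uM


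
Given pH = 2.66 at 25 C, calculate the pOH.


pOH = 14 - pH
pOH = 14 - 2.66
pOH = 11.34

11.34


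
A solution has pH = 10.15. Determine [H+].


[H+] = 10^(-pH)
[H+] = 10^(-10.15)
[H+] = 7.079e-11 M

7.079e-11 M


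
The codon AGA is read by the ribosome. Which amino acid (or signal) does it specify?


Standard genetic code lookup.
Codon AGA -> Arg

Arg


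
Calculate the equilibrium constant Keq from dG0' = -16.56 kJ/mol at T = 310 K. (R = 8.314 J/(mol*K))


Keq = exp(-dG0 * 1000 / (R * T))
Keq = exp(-(-16.56) * 1000 / (8.314 * 310))
Keq = 617.2222

617.2222


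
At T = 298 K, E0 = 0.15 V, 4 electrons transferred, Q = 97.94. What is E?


E = E0 - (RT/nF) * ln(Q)
E = 0.15 - (8.314 * 298 / (4 * 96485)) * ln(97.94)
E = 0.1206 V

0.1206 V


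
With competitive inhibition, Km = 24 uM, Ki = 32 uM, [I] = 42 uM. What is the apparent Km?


Km_app = Km * (1 + [I]/Ki)
Km_app = 24 * (1 + 42/32)
Km_app = 55.5 uM

55.5 uM


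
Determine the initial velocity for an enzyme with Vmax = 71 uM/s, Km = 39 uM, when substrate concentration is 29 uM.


v = Vmax * [S] / (Km + [S])
v = 71 * 29 / (39 + 29)
v = 30.2794 uM/s

30.2794 uM/s


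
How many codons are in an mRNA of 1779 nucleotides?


codons = nucleotides / 3
codons = 1779 / 3 = 593

593


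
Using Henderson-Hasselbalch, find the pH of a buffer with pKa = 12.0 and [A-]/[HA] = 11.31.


pH = pKa + log10([A-]/[HA])
pH = 12.0 + log10(11.31)
pH = 13.0535

13.0535


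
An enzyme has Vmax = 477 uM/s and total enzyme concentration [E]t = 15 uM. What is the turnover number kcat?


kcat = Vmax / [E]t
kcat = 477 / 15
kcat = 31.8 s^-1

31.8 s^-1


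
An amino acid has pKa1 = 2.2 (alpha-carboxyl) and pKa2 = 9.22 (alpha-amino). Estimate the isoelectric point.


pI = (pKa1 + pKa2) / 2
pI = (2.2 + 9.22) / 2
pI = 5.71

5.71


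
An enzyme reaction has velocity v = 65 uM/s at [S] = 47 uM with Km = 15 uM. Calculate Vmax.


Vmax = v * (Km + [S]) / [S]
Vmax = 65 * (15 + 47) / 47
Vmax = 85.7447 uM/s

85.7447 uM/s


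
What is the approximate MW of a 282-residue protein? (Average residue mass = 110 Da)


MW = n_residues * 110 Da
MW = 282 * 110
MW = 31020 Da

31020 Da


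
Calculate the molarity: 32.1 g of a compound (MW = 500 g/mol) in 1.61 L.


C = (mass / MW) / volume
C = (32.1 / 500) / 1.61
C = 0.0399 M

0.0399 M


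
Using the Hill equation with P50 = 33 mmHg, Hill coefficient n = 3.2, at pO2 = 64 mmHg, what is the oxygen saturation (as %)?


Y = pO2^n / (P50^n + pO2^n)
Y = 64^3.2 / (33^3.2 + 64^3.2)
Y = 89.28%

89.28%


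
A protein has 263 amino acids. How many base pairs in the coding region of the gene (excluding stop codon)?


Each amino acid = 1 codon = 3 bp
bp = 263 * 3 = 789 bp

789 bp


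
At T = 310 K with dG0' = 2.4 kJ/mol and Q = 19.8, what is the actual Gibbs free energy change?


dG = dG0' + RT * ln(Q) / 1000
dG = 2.4 + 8.314 * 310 * ln(19.8) / 1000
dG = 10.0951 kJ/mol

10.0951 kJ/mol


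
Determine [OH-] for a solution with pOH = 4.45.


[OH-] = 10^(-pOH)
[OH-] = 10^(-4.45)
[OH-] = 3.548e-05 M

3.548e-05 M


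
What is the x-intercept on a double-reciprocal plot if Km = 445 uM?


x-intercept = -1/Km
= -1/445
= -0.0022 1/uM

-0.0022 1/uM


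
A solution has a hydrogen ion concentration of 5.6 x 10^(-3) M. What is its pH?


pH = -log10([H+])
pH = -log10(5.6 x 10^(-3))
pH = 2.2518

2.2518


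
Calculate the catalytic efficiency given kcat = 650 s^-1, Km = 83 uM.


Catalytic efficiency = kcat / Km
= 650 / 83
= 7.8313 uM^-1*s^-1

7.8313 uM^-1*s^-1


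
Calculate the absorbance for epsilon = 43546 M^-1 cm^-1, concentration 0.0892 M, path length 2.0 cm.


A = epsilon * c * l
A = 43546 * 0.0892 * 2.0
A = 7768.6064

7768.6064


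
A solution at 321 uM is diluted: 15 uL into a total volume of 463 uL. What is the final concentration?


C2 = C1 * V1 / V2
C2 = 321 * 15 / 463
C2 = 10.3996 uM

10.3996 uM


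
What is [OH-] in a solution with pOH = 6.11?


[OH-] = 10^(-pOH)
[OH-] = 10^(-6.11)
[OH-] = 7.762e-07 M

7.762e-07 M


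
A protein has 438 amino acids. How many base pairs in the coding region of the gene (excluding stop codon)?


Each amino acid = 1 codon = 3 bp
bp = 438 * 3 = 1314 bp

1314 bp


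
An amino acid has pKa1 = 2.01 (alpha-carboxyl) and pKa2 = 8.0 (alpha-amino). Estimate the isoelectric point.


pI = (pKa1 + pKa2) / 2
pI = (2.01 + 8.0) / 2
pI = 5.005

5.005


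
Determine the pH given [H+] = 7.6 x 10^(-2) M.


pH = -log10([H+])
pH = -log10(7.6 x 10^(-2))
pH = 1.1192

1.1192


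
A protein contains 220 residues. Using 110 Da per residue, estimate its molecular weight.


MW = n_residues * 110 Da
MW = 220 * 110
MW = 24200 Da

24200 Da


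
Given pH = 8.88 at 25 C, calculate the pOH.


pOH = 14 - pH
pOH = 14 - 8.88
pOH = 5.12

5.12


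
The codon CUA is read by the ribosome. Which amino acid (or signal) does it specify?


Standard genetic code lookup.
Codon CUA -> Leu

Leu


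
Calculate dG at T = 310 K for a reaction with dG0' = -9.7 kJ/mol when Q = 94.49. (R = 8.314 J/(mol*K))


dG = dG0' + RT * ln(Q) / 1000
dG = -9.7 + 8.314 * 310 * ln(94.49) / 1000
dG = 2.023 kJ/mol

2.023 kJ/mol


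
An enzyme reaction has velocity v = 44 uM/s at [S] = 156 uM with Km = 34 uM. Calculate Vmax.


Vmax = v * (Km + [S]) / [S]
Vmax = 44 * (34 + 156) / 156
Vmax = 53.5897 uM/s

53.5897 uM/s


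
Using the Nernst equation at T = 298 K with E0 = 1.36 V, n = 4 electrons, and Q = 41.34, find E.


E = E0 - (RT/nF) * ln(Q)
E = 1.36 - (8.314 * 298 / (4 * 96485)) * ln(41.34)
E = 1.3361 V

1.3361 V


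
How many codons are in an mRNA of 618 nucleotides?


codons = nucleotides / 3
codons = 618 / 3 = 206

206


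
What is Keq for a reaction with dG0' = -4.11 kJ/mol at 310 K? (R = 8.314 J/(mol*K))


Keq = exp(-dG0 * 1000 / (R * T))
Keq = exp(-(-4.11) * 1000 / (8.314 * 310))
Keq = 4.9267

4.9267


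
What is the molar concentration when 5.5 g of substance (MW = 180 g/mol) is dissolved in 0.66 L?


C = (mass / MW) / volume
C = (5.5 / 180) / 0.66
C = 0.0463 M

0.0463 M


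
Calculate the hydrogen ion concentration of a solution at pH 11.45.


[H+] = 10^(-pH)
[H+] = 10^(-11.45)
[H+] = 3.548e-12 M

3.548e-12 M


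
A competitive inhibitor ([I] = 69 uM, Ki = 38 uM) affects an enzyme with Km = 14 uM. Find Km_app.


Km_app = Km * (1 + [I]/Ki)
Km_app = 14 * (1 + 69/38)
Km_app = 39.4211 uM

39.4211 uM


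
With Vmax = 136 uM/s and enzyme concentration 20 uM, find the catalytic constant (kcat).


kcat = Vmax / [E]t
kcat = 136 / 20
kcat = 6.8 s^-1

6.8 s^-1


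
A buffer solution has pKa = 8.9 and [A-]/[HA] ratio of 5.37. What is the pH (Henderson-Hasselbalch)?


pH = pKa + log10([A-]/[HA])
pH = 8.9 + log10(5.37)
pH = 9.63

9.63


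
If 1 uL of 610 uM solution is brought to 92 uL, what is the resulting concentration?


C2 = C1 * V1 / V2
C2 = 610 * 1 / 92
C2 = 6.6304 uM

6.6304 uM


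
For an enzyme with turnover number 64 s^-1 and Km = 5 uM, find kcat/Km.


Catalytic efficiency = kcat / Km
= 64 / 5
= 12.8 uM^-1*s^-1

12.8 uM^-1*s^-1


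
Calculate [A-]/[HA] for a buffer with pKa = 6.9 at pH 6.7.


[A-]/[HA] = 10^(pH - pKa)
= 10^(6.7 - 6.9)
= 0.631

0.631


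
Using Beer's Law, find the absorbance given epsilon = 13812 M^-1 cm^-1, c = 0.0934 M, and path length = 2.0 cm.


A = epsilon * c * l
A = 13812 * 0.0934 * 2.0
A = 2580.0816

2580.0816


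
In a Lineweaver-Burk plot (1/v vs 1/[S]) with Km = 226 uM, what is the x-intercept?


x-intercept = -1/Km
= -1/226
= -0.0044 1/uM

-0.0044 1/uM


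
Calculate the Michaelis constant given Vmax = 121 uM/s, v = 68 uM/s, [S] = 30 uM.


Km = [S] * (Vmax - v) / v
Km = 30 * (121 - 68) / 68
Km = 23.3824 uM

23.3824 uM


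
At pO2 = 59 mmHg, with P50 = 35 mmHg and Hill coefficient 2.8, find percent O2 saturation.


Y = pO2^n / (P50^n + pO2^n)
Y = 59^2.8 / (35^2.8 + 59^2.8)
Y = 81.19%

81.19%


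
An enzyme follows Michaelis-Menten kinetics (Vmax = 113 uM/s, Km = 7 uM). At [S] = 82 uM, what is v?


v = Vmax * [S] / (Km + [S])
v = 113 * 82 / (7 + 82)
v = 104.1124 uM/s

104.1124 uM/s


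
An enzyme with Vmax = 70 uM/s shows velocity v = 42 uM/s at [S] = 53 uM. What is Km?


Km = [S] * (Vmax - v) / v
Km = 53 * (70 - 42) / 42
Km = 35.3333 uM

35.3333 uM


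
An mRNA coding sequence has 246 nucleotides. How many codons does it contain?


codons = nucleotides / 3
codons = 246 / 3 = 82

82


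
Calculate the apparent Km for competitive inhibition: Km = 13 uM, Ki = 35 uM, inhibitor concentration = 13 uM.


Km_app = Km * (1 + [I]/Ki)
Km_app = 13 * (1 + 13/35)
Km_app = 17.8286 uM

17.8286 uM


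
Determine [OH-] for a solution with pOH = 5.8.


[OH-] = 10^(-pOH)
[OH-] = 10^(-5.8)
[OH-] = 1.585e-06 M

1.585e-06 M


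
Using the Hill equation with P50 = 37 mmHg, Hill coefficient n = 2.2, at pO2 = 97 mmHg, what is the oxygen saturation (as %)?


Y = pO2^n / (P50^n + pO2^n)
Y = 97^2.2 / (37^2.2 + 97^2.2)
Y = 89.29%

89.29%


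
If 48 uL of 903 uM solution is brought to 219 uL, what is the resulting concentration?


C2 = C1 * V1 / V2
C2 = 903 * 48 / 219
C2 = 197.9178 uM

197.9178 uM


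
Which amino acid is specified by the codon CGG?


Standard genetic code lookup.
Codon CGG -> Arg

Arg


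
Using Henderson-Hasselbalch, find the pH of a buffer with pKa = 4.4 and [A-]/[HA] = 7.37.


pH = pKa + log10([A-]/[HA])
pH = 4.4 + log10(7.37)
pH = 5.2675

5.2675


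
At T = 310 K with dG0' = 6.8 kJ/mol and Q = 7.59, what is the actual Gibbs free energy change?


dG = dG0' + RT * ln(Q) / 1000
dG = 6.8 + 8.314 * 310 * ln(7.59) / 1000
dG = 12.0238 kJ/mol

12.0238 kJ/mol


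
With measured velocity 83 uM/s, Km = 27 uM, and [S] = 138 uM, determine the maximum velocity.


Vmax = v * (Km + [S]) / [S]
Vmax = 83 * (27 + 138) / 138
Vmax = 99.2391 uM/s

99.2391 uM/s


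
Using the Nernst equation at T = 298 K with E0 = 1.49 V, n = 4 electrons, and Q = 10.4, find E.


E = E0 - (RT/nF) * ln(Q)
E = 1.49 - (8.314 * 298 / (4 * 96485)) * ln(10.4)
E = 1.475 V

1.475 V


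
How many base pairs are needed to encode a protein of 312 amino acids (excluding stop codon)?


Each amino acid = 1 codon = 3 bp
bp = 312 * 3 = 936 bp

936 bp


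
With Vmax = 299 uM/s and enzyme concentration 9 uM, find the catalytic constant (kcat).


kcat = Vmax / [E]t
kcat = 299 / 9
kcat = 33.2222 s^-1

33.2222 s^-1


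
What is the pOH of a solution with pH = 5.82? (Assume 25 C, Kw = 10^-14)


pOH = 14 - pH
pOH = 14 - 5.82
pOH = 8.18

8.18


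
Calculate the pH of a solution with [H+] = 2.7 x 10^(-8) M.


pH = -log10([H+])
pH = -log10(2.7 x 10^(-8))
pH = 7.5686

7.5686


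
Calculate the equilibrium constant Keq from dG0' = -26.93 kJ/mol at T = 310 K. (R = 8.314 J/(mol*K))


Keq = exp(-dG0 * 1000 / (R * T))
Keq = exp(-(-26.93) * 1000 / (8.314 * 310))
Keq = 34501.4712

34501.4712


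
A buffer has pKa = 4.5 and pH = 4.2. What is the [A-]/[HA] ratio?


[A-]/[HA] = 10^(pH - pKa)
= 10^(4.2 - 4.5)
= 0.5012

0.5012


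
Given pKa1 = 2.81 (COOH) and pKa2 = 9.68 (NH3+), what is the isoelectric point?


pI = (pKa1 + pKa2) / 2
pI = (2.81 + 9.68) / 2
pI = 6.245

6.245


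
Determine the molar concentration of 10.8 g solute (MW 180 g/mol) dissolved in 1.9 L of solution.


C = (mass / MW) / volume
C = (10.8 / 180) / 1.9
C = 0.0316 M

0.0316 M


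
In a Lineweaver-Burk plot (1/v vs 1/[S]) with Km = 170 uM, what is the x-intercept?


x-intercept = -1/Km
= -1/170
= -0.0059 1/uM

-0.0059 1/uM


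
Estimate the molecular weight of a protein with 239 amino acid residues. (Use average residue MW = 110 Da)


MW = n_residues * 110 Da
MW = 239 * 110
MW = 26290 Da

26290 Da


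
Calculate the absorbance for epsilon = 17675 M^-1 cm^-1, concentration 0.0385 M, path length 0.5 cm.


A = epsilon * c * l
A = 17675 * 0.0385 * 0.5
A = 340.2437

340.2437


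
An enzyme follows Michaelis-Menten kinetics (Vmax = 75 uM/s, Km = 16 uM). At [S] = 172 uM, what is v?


v = Vmax * [S] / (Km + [S])
v = 75 * 172 / (16 + 172)
v = 68.617 uM/s

68.617 uM/s


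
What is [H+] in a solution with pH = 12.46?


[H+] = 10^(-pH)
[H+] = 10^(-12.46)
[H+] = 3.467e-13 M

3.467e-13 M


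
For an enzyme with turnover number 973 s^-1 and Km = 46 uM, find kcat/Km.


Catalytic efficiency = kcat / Km
= 973 / 46
= 21.1522 uM^-1*s^-1

21.1522 uM^-1*s^-1


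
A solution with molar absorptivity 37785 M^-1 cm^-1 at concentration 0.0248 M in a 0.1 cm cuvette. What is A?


A = epsilon * c * l
A = 37785 * 0.0248 * 0.1
A = 93.7068

93.7068


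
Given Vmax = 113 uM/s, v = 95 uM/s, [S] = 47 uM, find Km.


Km = [S] * (Vmax - v) / v
Km = 47 * (113 - 95) / 95
Km = 8.9053 uM

8.9053 uM


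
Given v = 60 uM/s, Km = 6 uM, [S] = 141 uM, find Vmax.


Vmax = v * (Km + [S]) / [S]
Vmax = 60 * (6 + 141) / 141
Vmax = 62.5532 uM/s

62.5532 uM/s


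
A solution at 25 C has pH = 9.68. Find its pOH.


pOH = 14 - pH
pOH = 14 - 9.68
pOH = 4.32

4.32


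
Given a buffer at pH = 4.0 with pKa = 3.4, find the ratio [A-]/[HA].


[A-]/[HA] = 10^(pH - pKa)
= 10^(4.0 - 3.4)
= 3.9811

3.9811


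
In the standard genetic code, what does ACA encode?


Standard genetic code lookup.
Codon ACA -> Thr

Thr


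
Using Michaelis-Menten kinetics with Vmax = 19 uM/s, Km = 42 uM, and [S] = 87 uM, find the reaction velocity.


v = Vmax * [S] / (Km + [S])
v = 19 * 87 / (42 + 87)
v = 12.814 uM/s

12.814 uM/s


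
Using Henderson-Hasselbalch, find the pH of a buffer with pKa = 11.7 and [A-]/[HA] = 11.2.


pH = pKa + log10([A-]/[HA])
pH = 11.7 + log10(11.2)
pH = 12.7492

12.7492


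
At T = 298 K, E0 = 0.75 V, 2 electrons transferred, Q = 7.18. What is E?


E = E0 - (RT/nF) * ln(Q)
E = 0.75 - (8.314 * 298 / (2 * 96485)) * ln(7.18)
E = 0.7247 V

0.7247 V


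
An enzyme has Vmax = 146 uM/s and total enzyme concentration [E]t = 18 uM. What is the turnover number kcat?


kcat = Vmax / [E]t
kcat = 146 / 18
kcat = 8.1111 s^-1

8.1111 s^-1


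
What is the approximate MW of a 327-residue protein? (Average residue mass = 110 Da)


MW = n_residues * 110 Da
MW = 327 * 110
MW = 35970 Da

35970 Da


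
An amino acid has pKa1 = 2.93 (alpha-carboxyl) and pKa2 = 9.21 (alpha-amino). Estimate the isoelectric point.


pI = (pKa1 + pKa2) / 2
pI = (2.93 + 9.21) / 2
pI = 6.07

6.07


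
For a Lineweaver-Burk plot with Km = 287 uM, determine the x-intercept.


x-intercept = -1/Km
= -1/287
= -0.0035 1/uM

-0.0035 1/uM


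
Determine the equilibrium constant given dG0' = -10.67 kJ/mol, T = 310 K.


Keq = exp(-dG0 * 1000 / (R * T))
Keq = exp(-(-10.67) * 1000 / (8.314 * 310))
Keq = 62.7983

62.7983


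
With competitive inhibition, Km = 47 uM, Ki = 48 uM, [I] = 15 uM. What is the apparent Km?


Km_app = Km * (1 + [I]/Ki)
Km_app = 47 * (1 + 15/48)
Km_app = 61.6875 uM

61.6875 uM


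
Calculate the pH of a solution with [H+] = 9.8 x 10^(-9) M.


pH = -log10([H+])
pH = -log10(9.8 x 10^(-9))
pH = 8.0088

8.0088


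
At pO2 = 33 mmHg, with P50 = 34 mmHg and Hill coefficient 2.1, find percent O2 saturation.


Y = pO2^n / (P50^n + pO2^n)
Y = 33^2.1 / (34^2.1 + 33^2.1)
Y = 48.43%

48.43%


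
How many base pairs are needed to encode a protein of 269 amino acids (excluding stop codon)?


Each amino acid = 1 codon = 3 bp
bp = 269 * 3 = 807 bp

807 bp


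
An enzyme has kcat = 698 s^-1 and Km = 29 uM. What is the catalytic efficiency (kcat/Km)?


Catalytic efficiency = kcat / Km
= 698 / 29
= 24.069 uM^-1*s^-1

24.069 uM^-1*s^-1


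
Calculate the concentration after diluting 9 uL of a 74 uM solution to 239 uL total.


C2 = C1 * V1 / V2
C2 = 74 * 9 / 239
C2 = 2.7866 uM

2.7866 uM


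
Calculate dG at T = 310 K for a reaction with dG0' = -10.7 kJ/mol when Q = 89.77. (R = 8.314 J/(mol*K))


dG = dG0' + RT * ln(Q) / 1000
dG = -10.7 + 8.314 * 310 * ln(89.77) / 1000
dG = 0.8909 kJ/mol

0.8909 kJ/mol


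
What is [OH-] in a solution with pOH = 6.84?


[OH-] = 10^(-pOH)
[OH-] = 10^(-6.84)
[OH-] = 1.445e-07 M

1.445e-07 M


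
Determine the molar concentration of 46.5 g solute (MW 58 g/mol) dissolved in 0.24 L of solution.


C = (mass / MW) / volume
C = (46.5 / 58) / 0.24
C = 3.3405 M

3.3405 M


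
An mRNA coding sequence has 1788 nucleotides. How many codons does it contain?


codons = nucleotides / 3
codons = 1788 / 3 = 596

596


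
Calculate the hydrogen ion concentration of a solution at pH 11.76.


[H+] = 10^(-pH)
[H+] = 10^(-11.76)
[H+] = 1.738e-12 M

1.738e-12 M


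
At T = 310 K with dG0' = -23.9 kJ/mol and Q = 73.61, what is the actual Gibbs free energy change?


dG = dG0' + RT * ln(Q) / 1000
dG = -23.9 + 8.314 * 310 * ln(73.61) / 1000
dG = -12.8206 kJ/mol

-12.8206 kJ/mol


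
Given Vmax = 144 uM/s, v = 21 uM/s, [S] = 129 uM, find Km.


Km = [S] * (Vmax - v) / v
Km = 129 * (144 - 21) / 21
Km = 755.5714 uM

755.5714 uM


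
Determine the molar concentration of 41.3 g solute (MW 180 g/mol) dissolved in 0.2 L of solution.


C = (mass / MW) / volume
C = (41.3 / 180) / 0.2
C = 1.1472 M

1.1472 M


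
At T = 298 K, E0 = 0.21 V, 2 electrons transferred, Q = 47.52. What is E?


E = E0 - (RT/nF) * ln(Q)
E = 0.21 - (8.314 * 298 / (2 * 96485)) * ln(47.52)
E = 0.1604 V

0.1604 V


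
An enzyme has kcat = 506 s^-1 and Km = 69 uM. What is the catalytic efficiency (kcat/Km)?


Catalytic efficiency = kcat / Km
= 506 / 69
= 7.3333 uM^-1*s^-1

7.3333 uM^-1*s^-1


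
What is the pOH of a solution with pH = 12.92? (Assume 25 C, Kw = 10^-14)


pOH = 14 - pH
pOH = 14 - 12.92
pOH = 1.08

1.08


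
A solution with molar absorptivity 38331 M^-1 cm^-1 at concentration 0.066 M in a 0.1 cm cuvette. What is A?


A = epsilon * c * l
A = 38331 * 0.066 * 0.1
A = 252.9846

252.9846


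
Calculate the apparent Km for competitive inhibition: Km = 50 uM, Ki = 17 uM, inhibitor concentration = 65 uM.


Km_app = Km * (1 + [I]/Ki)
Km_app = 50 * (1 + 65/17)
Km_app = 241.1765 uM

241.1765 uM


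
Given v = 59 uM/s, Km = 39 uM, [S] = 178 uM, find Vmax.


Vmax = v * (Km + [S]) / [S]
Vmax = 59 * (39 + 178) / 178
Vmax = 71.927 uM/s

71.927 uM/s


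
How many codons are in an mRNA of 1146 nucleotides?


codons = nucleotides / 3
codons = 1146 / 3 = 382

382


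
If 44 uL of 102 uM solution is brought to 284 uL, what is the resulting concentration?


C2 = C1 * V1 / V2
C2 = 102 * 44 / 284
C2 = 15.8028 uM

15.8028 uM


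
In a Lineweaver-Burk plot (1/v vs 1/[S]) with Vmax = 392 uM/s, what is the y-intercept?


y-intercept = 1/Vmax
= 1/392
= 0.0026 s/uM

0.0026 s/uM


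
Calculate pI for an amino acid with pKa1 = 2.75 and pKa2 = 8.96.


pI = (pKa1 + pKa2) / 2
pI = (2.75 + 8.96) / 2
pI = 5.855

5.855


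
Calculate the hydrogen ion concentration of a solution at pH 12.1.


[H+] = 10^(-pH)
[H+] = 10^(-12.1)
[H+] = 7.943e-13 M

7.943e-13 M


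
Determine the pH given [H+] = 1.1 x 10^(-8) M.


pH = -log10([H+])
pH = -log10(1.1 x 10^(-8))
pH = 7.9586

7.9586


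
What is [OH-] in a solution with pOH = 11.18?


[OH-] = 10^(-pOH)
[OH-] = 10^(-11.18)
[OH-] = 6.607e-12 M

6.607e-12 M


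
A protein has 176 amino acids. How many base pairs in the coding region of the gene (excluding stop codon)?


Each amino acid = 1 codon = 3 bp
bp = 176 * 3 = 528 bp

528 bp


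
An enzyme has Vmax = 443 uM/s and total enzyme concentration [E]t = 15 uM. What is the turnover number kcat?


kcat = Vmax / [E]t
kcat = 443 / 15
kcat = 29.5333 s^-1

29.5333 s^-1


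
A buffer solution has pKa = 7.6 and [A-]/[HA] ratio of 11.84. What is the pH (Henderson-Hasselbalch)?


pH = pKa + log10([A-]/[HA])
pH = 7.6 + log10(11.84)
pH = 8.6734

8.6734


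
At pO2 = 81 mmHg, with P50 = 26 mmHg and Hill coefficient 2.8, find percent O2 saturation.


Y = pO2^n / (P50^n + pO2^n)
Y = 81^2.8 / (26^2.8 + 81^2.8)
Y = 96.01%

96.01%


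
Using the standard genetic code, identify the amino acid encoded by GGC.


Standard genetic code lookup.
Codon GGC -> Gly

Gly


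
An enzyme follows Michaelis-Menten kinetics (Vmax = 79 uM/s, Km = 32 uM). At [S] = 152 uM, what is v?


v = Vmax * [S] / (Km + [S])
v = 79 * 152 / (32 + 152)
v = 65.2609 uM/s

65.2609 uM/s


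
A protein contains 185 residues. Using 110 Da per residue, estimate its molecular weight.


MW = n_residues * 110 Da
MW = 185 * 110
MW = 20350 Da

20350 Da


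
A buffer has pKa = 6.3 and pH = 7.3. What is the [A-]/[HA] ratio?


[A-]/[HA] = 10^(pH - pKa)
= 10^(7.3 - 6.3)
= 10.0

10.0


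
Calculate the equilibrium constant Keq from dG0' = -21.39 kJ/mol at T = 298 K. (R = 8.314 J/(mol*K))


Keq = exp(-dG0 * 1000 / (R * T))
Keq = exp(-(-21.39) * 1000 / (8.314 * 298))
Keq = 5616.4352

5616.4352


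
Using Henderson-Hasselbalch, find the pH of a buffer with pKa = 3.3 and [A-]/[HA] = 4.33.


pH = pKa + log10([A-]/[HA])
pH = 3.3 + log10(4.33)
pH = 3.9365

3.9365


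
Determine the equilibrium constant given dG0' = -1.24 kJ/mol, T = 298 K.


Keq = exp(-dG0 * 1000 / (R * T))
Keq = exp(-(-1.24) * 1000 / (8.314 * 298))
Keq = 1.6495

1.6495


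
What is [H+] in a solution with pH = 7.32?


[H+] = 10^(-pH)
[H+] = 10^(-7.32)
[H+] = 4.786e-08 M

4.786e-08 M


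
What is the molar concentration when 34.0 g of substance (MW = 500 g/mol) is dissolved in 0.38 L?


C = (mass / MW) / volume
C = (34.0 / 500) / 0.38
C = 0.1789 M

0.1789 M


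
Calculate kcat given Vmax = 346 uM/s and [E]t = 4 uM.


kcat = Vmax / [E]t
kcat = 346 / 4
kcat = 86.5 s^-1

86.5 s^-1


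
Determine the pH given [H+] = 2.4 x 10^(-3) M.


pH = -log10([H+])
pH = -log10(2.4 x 10^(-3))
pH = 2.6198

2.6198


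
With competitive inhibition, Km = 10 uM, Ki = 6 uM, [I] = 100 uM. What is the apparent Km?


Km_app = Km * (1 + [I]/Ki)
Km_app = 10 * (1 + 100/6)
Km_app = 176.6667 uM

176.6667 uM


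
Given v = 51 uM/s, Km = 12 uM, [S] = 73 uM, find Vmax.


Vmax = v * (Km + [S]) / [S]
Vmax = 51 * (12 + 73) / 73
Vmax = 59.3836 uM/s

59.3836 uM/s


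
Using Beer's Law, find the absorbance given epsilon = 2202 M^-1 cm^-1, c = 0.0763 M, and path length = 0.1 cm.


A = epsilon * c * l
A = 2202 * 0.0763 * 0.1
A = 16.8013

16.8013


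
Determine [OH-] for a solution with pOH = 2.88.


[OH-] = 10^(-pOH)
[OH-] = 10^(-2.88)
[OH-] = 0.0013 M

0.0013 M


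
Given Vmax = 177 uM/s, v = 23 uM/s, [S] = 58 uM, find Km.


Km = [S] * (Vmax - v) / v
Km = 58 * (177 - 23) / 23
Km = 388.3478 uM

388.3478 uM


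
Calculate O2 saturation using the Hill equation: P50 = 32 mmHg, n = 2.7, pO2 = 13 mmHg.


Y = pO2^n / (P50^n + pO2^n)
Y = 13^2.7 / (32^2.7 + 13^2.7)
Y = 8.08%

8.08%


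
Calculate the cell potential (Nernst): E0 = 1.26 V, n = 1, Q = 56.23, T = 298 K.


E = E0 - (RT/nF) * ln(Q)
E = 1.26 - (8.314 * 298 / (1 * 96485)) * ln(56.23)
E = 1.1565 V

1.1565 V


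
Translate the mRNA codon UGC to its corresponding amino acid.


Standard genetic code lookup.
Codon UGC -> Cys

Cys


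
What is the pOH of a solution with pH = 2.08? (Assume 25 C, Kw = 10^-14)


pOH = 14 - pH
pOH = 14 - 2.08
pOH = 11.92

11.92


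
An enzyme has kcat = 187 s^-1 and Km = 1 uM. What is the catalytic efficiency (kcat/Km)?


Catalytic efficiency = kcat / Km
= 187 / 1
= 187.0 uM^-1*s^-1

187.0 uM^-1*s^-1


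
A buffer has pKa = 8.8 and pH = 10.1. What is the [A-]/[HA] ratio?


[A-]/[HA] = 10^(pH - pKa)
= 10^(10.1 - 8.8)
= 19.9526

19.9526


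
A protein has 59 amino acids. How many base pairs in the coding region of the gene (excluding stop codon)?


Each amino acid = 1 codon = 3 bp
bp = 59 * 3 = 177 bp

177 bp


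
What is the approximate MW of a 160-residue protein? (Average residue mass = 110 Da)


MW = n_residues * 110 Da
MW = 160 * 110
MW = 17600 Da

17600 Da


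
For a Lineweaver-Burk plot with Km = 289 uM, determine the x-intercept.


x-intercept = -1/Km
= -1/289
= -0.0035 1/uM

-0.0035 1/uM


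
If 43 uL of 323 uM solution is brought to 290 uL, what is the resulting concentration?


C2 = C1 * V1 / V2
C2 = 323 * 43 / 290
C2 = 47.8931 uM

47.8931 uM


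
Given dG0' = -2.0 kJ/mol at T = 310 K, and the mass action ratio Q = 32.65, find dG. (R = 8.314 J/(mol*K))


dG = dG0' + RT * ln(Q) / 1000
dG = -2.0 + 8.314 * 310 * ln(32.65) / 1000
dG = 6.9842 kJ/mol

6.9842 kJ/mol


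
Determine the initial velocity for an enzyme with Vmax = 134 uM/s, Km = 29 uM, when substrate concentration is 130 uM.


v = Vmax * [S] / (Km + [S])
v = 134 * 130 / (29 + 130)
v = 109.5597 uM/s

109.5597 uM/s


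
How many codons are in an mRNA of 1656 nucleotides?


codons = nucleotides / 3
codons = 1656 / 3 = 552

552


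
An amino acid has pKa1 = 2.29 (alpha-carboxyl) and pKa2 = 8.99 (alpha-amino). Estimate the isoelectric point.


pI = (pKa1 + pKa2) / 2
pI = (2.29 + 8.99) / 2
pI = 5.64

5.64


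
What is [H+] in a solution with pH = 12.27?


[H+] = 10^(-pH)
[H+] = 10^(-12.27)
[H+] = 5.370e-13 M

5.370e-13 M


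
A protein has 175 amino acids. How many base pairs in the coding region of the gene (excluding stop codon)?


Each amino acid = 1 codon = 3 bp
bp = 175 * 3 = 525 bp

525 bp


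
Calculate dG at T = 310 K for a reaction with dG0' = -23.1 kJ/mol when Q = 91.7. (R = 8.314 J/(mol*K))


dG = dG0' + RT * ln(Q) / 1000
dG = -23.1 + 8.314 * 310 * ln(91.7) / 1000
dG = -11.4542 kJ/mol

-11.4542 kJ/mol


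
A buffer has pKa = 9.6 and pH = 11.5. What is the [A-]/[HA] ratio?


[A-]/[HA] = 10^(pH - pKa)
= 10^(11.5 - 9.6)
= 79.4328

79.4328


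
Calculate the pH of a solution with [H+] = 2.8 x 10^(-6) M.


pH = -log10([H+])
pH = -log10(2.8 x 10^(-6))
pH = 5.5528

5.5528


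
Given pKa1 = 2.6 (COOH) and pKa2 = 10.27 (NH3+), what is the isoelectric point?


pI = (pKa1 + pKa2) / 2
pI = (2.6 + 10.27) / 2
pI = 6.435

6.435


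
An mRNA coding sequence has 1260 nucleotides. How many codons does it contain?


codons = nucleotides / 3
codons = 1260 / 3 = 420

420


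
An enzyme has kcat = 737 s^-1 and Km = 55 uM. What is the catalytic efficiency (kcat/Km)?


Catalytic efficiency = kcat / Km
= 737 / 55
= 13.4 uM^-1*s^-1

13.4 uM^-1*s^-1


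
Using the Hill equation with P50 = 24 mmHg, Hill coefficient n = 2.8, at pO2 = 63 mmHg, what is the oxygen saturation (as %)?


Y = pO2^n / (P50^n + pO2^n)
Y = 63^2.8 / (24^2.8 + 63^2.8)
Y = 93.72%

93.72%


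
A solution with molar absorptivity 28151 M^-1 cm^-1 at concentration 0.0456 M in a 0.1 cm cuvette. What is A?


A = epsilon * c * l
A = 28151 * 0.0456 * 0.1
A = 128.3686

128.3686


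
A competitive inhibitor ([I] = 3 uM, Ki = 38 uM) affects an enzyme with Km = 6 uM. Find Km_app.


Km_app = Km * (1 + [I]/Ki)
Km_app = 6 * (1 + 3/38)
Km_app = 6.4737 uM

6.4737 uM


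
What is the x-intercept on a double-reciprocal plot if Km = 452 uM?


x-intercept = -1/Km
= -1/452
= -0.0022 1/uM

-0.0022 1/uM


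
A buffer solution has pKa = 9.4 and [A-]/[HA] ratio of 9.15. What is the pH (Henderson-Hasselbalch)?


pH = pKa + log10([A-]/[HA])
pH = 9.4 + log10(9.15)
pH = 10.3614

10.3614


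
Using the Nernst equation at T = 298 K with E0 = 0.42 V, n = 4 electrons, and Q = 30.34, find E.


E = E0 - (RT/nF) * ln(Q)
E = 0.42 - (8.314 * 298 / (4 * 96485)) * ln(30.34)
E = 0.3981 V

0.3981 V


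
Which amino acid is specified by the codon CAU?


Standard genetic code lookup.
Codon CAU -> His

His


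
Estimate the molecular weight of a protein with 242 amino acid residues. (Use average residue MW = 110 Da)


MW = n_residues * 110 Da
MW = 242 * 110
MW = 26620 Da

26620 Da


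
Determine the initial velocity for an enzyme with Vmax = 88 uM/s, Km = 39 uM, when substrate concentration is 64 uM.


v = Vmax * [S] / (Km + [S])
v = 88 * 64 / (39 + 64)
v = 54.6796 uM/s

54.6796 uM/s


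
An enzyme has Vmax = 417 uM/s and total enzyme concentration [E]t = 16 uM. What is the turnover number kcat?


kcat = Vmax / [E]t
kcat = 417 / 16
kcat = 26.0625 s^-1

26.0625 s^-1


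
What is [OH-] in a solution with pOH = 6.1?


[OH-] = 10^(-pOH)
[OH-] = 10^(-6.1)
[OH-] = 7.943e-07 M

7.943e-07 M


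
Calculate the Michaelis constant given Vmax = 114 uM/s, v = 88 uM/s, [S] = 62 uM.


Km = [S] * (Vmax - v) / v
Km = 62 * (114 - 88) / 88
Km = 18.3182 uM

18.3182 uM


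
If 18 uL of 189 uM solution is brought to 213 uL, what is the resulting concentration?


C2 = C1 * V1 / V2
C2 = 189 * 18 / 213
C2 = 15.9718 uM

15.9718 uM


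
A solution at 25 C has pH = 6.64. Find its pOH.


pOH = 14 - pH
pOH = 14 - 6.64
pOH = 7.36

7.36


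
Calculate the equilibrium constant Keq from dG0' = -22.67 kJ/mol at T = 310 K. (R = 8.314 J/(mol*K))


Keq = exp(-dG0 * 1000 / (R * T))
Keq = exp(-(-22.67) * 1000 / (8.314 * 310))
Keq = 6607.0354

6607.0354


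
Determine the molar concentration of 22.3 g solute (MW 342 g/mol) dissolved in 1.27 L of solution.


C = (mass / MW) / volume
C = (22.3 / 342) / 1.27
C = 0.0513 M

0.0513 M


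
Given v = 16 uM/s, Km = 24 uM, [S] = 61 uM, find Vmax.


Vmax = v * (Km + [S]) / [S]
Vmax = 16 * (24 + 61) / 61
Vmax = 22.2951 uM/s

22.2951 uM/s


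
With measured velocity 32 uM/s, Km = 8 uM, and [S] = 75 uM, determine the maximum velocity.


Vmax = v * (Km + [S]) / [S]
Vmax = 32 * (8 + 75) / 75
Vmax = 35.4133 uM/s

35.4133 uM/s


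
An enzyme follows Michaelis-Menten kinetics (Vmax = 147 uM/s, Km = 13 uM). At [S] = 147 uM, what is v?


v = Vmax * [S] / (Km + [S])
v = 147 * 147 / (13 + 147)
v = 135.0563 uM/s

135.0563 uM/s


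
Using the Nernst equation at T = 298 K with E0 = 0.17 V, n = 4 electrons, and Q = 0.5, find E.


E = E0 - (RT/nF) * ln(Q)
E = 0.17 - (8.314 * 298 / (4 * 96485)) * ln(0.5)
E = 0.1744 V

0.1744 V


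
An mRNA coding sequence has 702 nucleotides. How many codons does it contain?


codons = nucleotides / 3
codons = 702 / 3 = 234

234


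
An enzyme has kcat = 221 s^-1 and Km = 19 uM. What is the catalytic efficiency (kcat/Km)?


Catalytic efficiency = kcat / Km
= 221 / 19
= 11.6316 uM^-1*s^-1

11.6316 uM^-1*s^-1


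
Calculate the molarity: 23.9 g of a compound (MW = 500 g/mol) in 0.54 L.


C = (mass / MW) / volume
C = (23.9 / 500) / 0.54
C = 0.0885 M

0.0885 M


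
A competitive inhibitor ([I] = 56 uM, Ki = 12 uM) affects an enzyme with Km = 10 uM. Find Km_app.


Km_app = Km * (1 + [I]/Ki)
Km_app = 10 * (1 + 56/12)
Km_app = 56.6667 uM

56.6667 uM


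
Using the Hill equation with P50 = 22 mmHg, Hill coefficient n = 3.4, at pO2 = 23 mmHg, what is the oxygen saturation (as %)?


Y = pO2^n / (P50^n + pO2^n)
Y = 23^3.4 / (22^3.4 + 23^3.4)
Y = 53.77%

53.77%


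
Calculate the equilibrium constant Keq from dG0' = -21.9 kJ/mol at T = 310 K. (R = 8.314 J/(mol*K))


Keq = exp(-dG0 * 1000 / (R * T))
Keq = exp(-(-21.9) * 1000 / (8.314 * 310))
Keq = 4900.6969

4900.6969


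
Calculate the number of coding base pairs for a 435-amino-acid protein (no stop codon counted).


Each amino acid = 1 codon = 3 bp
bp = 435 * 3 = 1305 bp

1305 bp


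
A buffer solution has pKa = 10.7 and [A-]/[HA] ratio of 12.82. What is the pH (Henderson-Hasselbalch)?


pH = pKa + log10([A-]/[HA])
pH = 10.7 + log10(12.82)
pH = 11.8079

11.8079


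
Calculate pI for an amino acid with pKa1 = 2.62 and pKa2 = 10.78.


pI = (pKa1 + pKa2) / 2
pI = (2.62 + 10.78) / 2
pI = 6.7

6.7


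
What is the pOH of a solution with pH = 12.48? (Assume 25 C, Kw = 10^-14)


pOH = 14 - pH
pOH = 14 - 12.48
pOH = 1.52

1.52


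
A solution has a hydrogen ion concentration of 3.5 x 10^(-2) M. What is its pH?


pH = -log10([H+])
pH = -log10(3.5 x 10^(-2))
pH = 1.4559

1.4559


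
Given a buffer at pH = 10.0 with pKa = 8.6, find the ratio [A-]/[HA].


[A-]/[HA] = 10^(pH - pKa)
= 10^(10.0 - 8.6)
= 25.1189

25.1189


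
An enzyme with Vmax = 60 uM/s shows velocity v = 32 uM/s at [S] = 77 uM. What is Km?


Km = [S] * (Vmax - v) / v
Km = 77 * (60 - 32) / 32
Km = 67.375 uM

67.375 uM


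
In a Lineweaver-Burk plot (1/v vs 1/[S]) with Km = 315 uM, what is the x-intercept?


x-intercept = -1/Km
= -1/315
= -0.0032 1/uM

-0.0032 1/uM


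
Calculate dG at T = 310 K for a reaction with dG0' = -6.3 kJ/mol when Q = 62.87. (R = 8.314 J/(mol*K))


dG = dG0' + RT * ln(Q) / 1000
dG = -6.3 + 8.314 * 310 * ln(62.87) / 1000
dG = 4.3729 kJ/mol

4.3729 kJ/mol
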